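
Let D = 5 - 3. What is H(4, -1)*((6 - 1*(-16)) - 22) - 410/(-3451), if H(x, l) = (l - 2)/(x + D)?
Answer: 410/3451 ≈ 0.11881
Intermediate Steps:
D = 2
H(x, l) = (-2 + l)/(2 + x) (H(x, l) = (l - 2)/(x + 2) = (-2 + l)/(2 + x))
H(4, -1)*((6 - 1*(-16)) - 22) - 410/(-3451) = ((-2 - 1)/(2 + 4))*((6 - 1*(-16)) - 22) - 410/(-3451) = (-3/6)*((6 + 16) - 22) - 410*(-1)/3451 = ((⅙)*(-3))*(22 - 22) - 1*(-410/3451) = -½*0 + 410/3451 = 0 + 410/3451 = 410/3451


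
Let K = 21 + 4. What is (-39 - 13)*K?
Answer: -1300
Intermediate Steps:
K = 25
(-39 - 13)*K = (-39 - 13)*25 = -52*25 = -1300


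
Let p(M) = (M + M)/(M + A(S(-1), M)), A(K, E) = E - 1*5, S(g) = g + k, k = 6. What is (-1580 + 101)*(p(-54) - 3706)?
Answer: 619212930/113 ≈ 5.4798e+6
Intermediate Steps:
S(g) = 6 + g (S(g) = g + 6 = 6 + g)
A(K, E) = -5 + E (A(K, E) = E - 5 = -5 + E)
p(M) = 2*M/(-5 + 2*M) (p(M) = (M + M)/(M + (-5 + M)) = (2*M)/(-5 + 2*M) = 2*M/(-5 + 2*M))
(-1580 + 101)*(p(-54) - 3706) = (-1580 + 101)*(2*(-54)/(-5 + 2*(-54)) - 3706) = -1479*(2*(-54)/(-5 - 108) - 3706) = -1479*(2*(-54)/(-113) - 3706) = -1479*(2*(-54)*(-1/113) - 3706) = -1479*(108/113 - 3706) = -1479*(-418670/113) = 619212930/113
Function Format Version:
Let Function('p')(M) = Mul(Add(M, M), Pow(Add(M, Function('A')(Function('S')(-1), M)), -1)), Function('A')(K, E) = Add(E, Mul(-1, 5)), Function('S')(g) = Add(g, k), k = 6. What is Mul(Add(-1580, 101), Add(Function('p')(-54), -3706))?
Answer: Rational(619212930, 113) ≈ 5.4798e+6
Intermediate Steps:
Function('S')(g) = Add(6, g) (Function('S')(g) = Add(g, 6) = Add(6, g))
Function('A')(K, E) = Add(-5, E) (Function('A')(K, E) = Add(E, -5) = Add(-5, E))
Function('p')(M) = Mul(2, M, Pow(Add(-5, Mul(2, M)), -1)) (Function('p')(M) = Mul(Add(M, M), Pow(Add(M, Add(-5, M)), -1)) = Mul(Mul(2, M), Pow(Add(-5, Mul(2, M)), -1)) = Mul(2, M, Pow(Add(-5, Mul(2, M)), -1)))
Mul(Add(-1580, 101), Add(Function('p')(-54), -3706)) = Mul(Add(-1580, 101), Add(Mul(2, -54, Pow(Add(-5, Mul(2, -54)), -1)), -3706)) = Mul(-1479, Add(Mul(2, -54, Pow(Add(-5, -108), -1)), -3706)) = Mul(-1479, Add(Mul(2, -54, Pow(-113, -1)), -3706)) = Mul(-1479, Add(Mul(2, -54, Rational(-1, 113)), -3706)) = Mul(-1479, Add(Rational(108, 113), -3706)) = Mul(-1479, Rational(-418670, 113)) = Rational(619212930, 113)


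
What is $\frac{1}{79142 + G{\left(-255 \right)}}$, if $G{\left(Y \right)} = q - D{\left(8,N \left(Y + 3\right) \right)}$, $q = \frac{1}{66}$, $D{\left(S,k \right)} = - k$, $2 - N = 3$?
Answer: $\frac{66}{5240005} \approx 1.2595 \cdot 10^{-5}$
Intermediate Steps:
$N = -1$ ($N = 2 - 3 = -1$)
$q = \frac{1}{66} \approx 0.015152$
$G{\left(Y \right)} = - \frac{197}{66} - Y$ ($G{\left(Y \right)} = \frac{1}{66} - - \left(-1\right) \left(Y + 3\right) = \frac{1}{66} - - \left(-1\right) \left(3 + Y\right) = \frac{1}{66} - - (-3 - Y) = \frac{1}{66} - \left(3 + Y\right) = - \frac{197}{66} - Y$)
$\frac{1}{79142 + G{\left(-255 \right)}} = \frac{1}{79142 - - \frac{16633}{66}} = \frac{1}{79142 + \left(- \frac{197}{66} + 255\right)} = \frac{1}{79142 + \frac{16633}{66}} = \frac{1}{\frac{5240005}{66}} = \frac{66}{5240005}$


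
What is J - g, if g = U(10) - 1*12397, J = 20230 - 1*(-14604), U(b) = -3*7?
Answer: 47252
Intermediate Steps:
U(b) = -21
J = 34834 (J = 20230 + 14604 = 34834)
g = -12418 (g = -21 - 1*12397 = -21 - 12397 = -12418)
J - g = 34834 - 1*(-12418) = 34834 + 12418 = 47252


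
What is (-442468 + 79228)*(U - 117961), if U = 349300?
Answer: -84031578360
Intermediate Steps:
(-442468 + 79228)*(U - 117961) = (-442468 + 79228)*(349300 - 117961) = -363240*231339 = -84031578360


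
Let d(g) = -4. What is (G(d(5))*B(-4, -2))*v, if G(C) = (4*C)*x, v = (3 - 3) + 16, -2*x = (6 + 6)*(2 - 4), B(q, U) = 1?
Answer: -3072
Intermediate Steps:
x = 12 (x = -(6 + 6)*(2 - 4)/2 = -6*(-2) = -½*(-24) = 12)
v = 16 (v = 0 + 16 = 16)
G(C) = 48*C (G(C) = (4*C)*12 = 48*C)
(G(d(5))*B(-4, -2))*v = ((48*(-4))*1)*16 = -192*1*16 = -192*16 = -3072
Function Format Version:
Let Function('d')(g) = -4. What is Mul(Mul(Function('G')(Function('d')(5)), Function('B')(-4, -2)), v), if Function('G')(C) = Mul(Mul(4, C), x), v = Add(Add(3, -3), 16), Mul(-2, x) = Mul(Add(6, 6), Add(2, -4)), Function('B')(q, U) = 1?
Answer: -3072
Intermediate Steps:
x = 12 (x = Mul(Rational(-1, 2), Mul(Add(6, 6), Add(2, -4))) = Mul(Rational(-1, 2), Mul(12, -2)) = Mul(Rational(-1, 2), -24) = 12)
v = 16 (v = Add(0, 16) = 16)
Function('G')(C) = Mul(48, C) (Function('G')(C) = Mul(Mul(4, C), 12) = Mul(48, C))
Mul(Mul(Function('G')(Function('d')(5)), Function('B')(-4, -2)), v) = Mul(Mul(Mul(48, -4), 1), 16) = Mul(Mul(-192, 1), 16) = Mul(-192, 16) = -3072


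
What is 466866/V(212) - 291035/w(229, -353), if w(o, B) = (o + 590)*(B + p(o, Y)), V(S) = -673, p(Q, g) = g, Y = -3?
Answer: -135925451869/196222572 ≈ -692.71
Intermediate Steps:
w(o, B) = (-3 + B)*(590 + o) (w(o, B) = (o + 590)*(B - 3) = (590 + o)*(-3 + B) = (-3 + B)*(590 + o))
466866/V(212) - 291035/w(229, -353) = 466866/(-673) - 291035/(-1770 - 3*229 + 590*(-353) - 353*229) = 466866*(-1/673) - 291035/(-1770 - 687 - 208270 - 80837) = -466866/673 - 291035/(-291564) = -466866/673 - 291035*(-1/291564) = -466866/673 + 291035/291564 = -135925451869/196222572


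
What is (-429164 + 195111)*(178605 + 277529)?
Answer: -106759531102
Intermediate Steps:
(-429164 + 195111)*(178605 + 277529) = -234053*456134 = -106759531102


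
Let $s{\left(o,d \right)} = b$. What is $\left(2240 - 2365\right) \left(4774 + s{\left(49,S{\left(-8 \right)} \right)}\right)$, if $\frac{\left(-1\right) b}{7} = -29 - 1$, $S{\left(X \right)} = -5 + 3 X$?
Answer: $-623000$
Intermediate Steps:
$b = 210$ ($b = - 7 \left(-29 - 1\right) = \left(-7\right) \left(-30\right) = 210$)
$s{\left(o,d \right)} = 210$
$\left(2240 - 2365\right) \left(4774 + s{\left(49,S{\left(-8 \right)} \right)}\right) = \left(2240 - 2365\right) \left(4774 + 210\right) = \left(-125\right) 4984 = -623000$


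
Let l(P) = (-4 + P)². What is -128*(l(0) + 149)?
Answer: -21120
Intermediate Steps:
-128*(l(0) + 149) = -128*((-4 + 0)² + 149) = -128*((-4)² + 149) = -128*(16 + 149) = -128*165 = -21120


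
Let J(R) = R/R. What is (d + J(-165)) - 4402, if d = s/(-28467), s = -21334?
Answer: -125261933/28467 ≈ -4400.3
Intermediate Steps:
J(R) = 1
d = 21334/28467 (d = -21334/(-28467) = -21334*(-1/28467) = 21334/28467 ≈ 0.74943)
(d + J(-165)) - 4402 = (21334/28467 + 1) - 4402 = 49801/28467 - 4402 = -125261933/28467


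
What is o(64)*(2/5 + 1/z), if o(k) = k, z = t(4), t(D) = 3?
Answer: 704/15 ≈ 46.933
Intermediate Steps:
z = 3
o(64)*(2/5 + 1/z) = 64*(2/5 + 1/3) = 64*(2*(⅕) + 1*(⅓)) = 64*(⅖ + ⅓) = 64*(11/15) = 704/15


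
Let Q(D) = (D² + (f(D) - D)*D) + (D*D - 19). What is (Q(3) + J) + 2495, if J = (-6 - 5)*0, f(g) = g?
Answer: 2494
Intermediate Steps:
J = 0 (J = -11*0 = 0)
Q(D) = -19 + 2*D² (Q(D) = (D² + (D - D)*D) + (D*D - 19) = (D² + 0*D) + (D² - 19) = (D² + 0) + (-19 + D²) = D² + (-19 + D²) = -19 + 2*D²)
(Q(3) + J) + 2495 = ((-19 + 2*3²) + 0) + 2495 = ((-19 + 2*9) + 0) + 2495 = ((-19 + 18) + 0) + 2495 = (-1 + 0) + 2495 = -1 + 2495 = 2494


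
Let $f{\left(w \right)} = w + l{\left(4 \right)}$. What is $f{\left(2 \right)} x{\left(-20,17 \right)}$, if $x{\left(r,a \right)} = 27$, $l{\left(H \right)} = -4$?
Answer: $-54$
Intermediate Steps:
$f{\left(w \right)} = -4 + w$ ($f{\left(w \right)} = w - 4 = -4 + w$)
$f{\left(2 \right)} x{\left(-20,17 \right)} = \left(-4 + 2\right) 27 = \left(-2\right) 27 = -54$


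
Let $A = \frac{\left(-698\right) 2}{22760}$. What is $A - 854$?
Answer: $- \frac{4859609}{5690} \approx -854.06$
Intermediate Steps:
$A = - \frac{349}{5690}$ ($A = \left(-1396\right) \frac{1}{22760} = - \frac{349}{5690} \approx -0.061336$)
$A - 854 = - \frac{349}{5690} - 854 = - \frac{4859609}{5690}$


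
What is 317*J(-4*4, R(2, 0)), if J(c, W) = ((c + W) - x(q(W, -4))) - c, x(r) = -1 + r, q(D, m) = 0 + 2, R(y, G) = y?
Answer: 317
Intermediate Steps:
q(D, m) = 2
J(c, W) = -1 + W (J(c, W) = ((c + W) - (-1 + 2)) - c = ((W + c) - 1*1) - c = ((W + c) - 1) - c = (-1 + W + c) - c = -1 + W)
317*J(-4*4, R(2, 0)) = 317*(-1 + 2) = 317*1 = 317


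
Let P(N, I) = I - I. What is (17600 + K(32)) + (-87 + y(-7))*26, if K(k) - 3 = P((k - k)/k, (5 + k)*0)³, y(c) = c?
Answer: 15159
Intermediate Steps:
P(N, I) = 0
K(k) = 3 (K(k) = 3 + 0³ = 3 + 0 = 3)
(17600 + K(32)) + (-87 + y(-7))*26 = (17600 + 3) + (-87 - 7)*26 = 17603 - 94*26 = 17603 - 2444 = 15159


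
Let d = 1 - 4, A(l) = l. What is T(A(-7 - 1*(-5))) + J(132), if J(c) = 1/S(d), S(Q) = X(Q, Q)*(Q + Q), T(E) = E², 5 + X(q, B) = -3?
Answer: 193/48 ≈ 4.0208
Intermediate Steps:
X(q, B) = -8 (X(q, B) = -5 - 3 = -8)
d = -3
S(Q) = -16*Q (S(Q) = -8*(Q + Q) = -16*Q)
J(c) = 1/48 (J(c) = 1/(-16*(-3)) = 1/48)
T(A(-7 - 1*(-5))) + J(132) = (-7 - 1*(-5))² + 1/48 = (-7 + 5)² + 1/48 = (-2)² + 1/48 = 4 + 1/48 = 193/48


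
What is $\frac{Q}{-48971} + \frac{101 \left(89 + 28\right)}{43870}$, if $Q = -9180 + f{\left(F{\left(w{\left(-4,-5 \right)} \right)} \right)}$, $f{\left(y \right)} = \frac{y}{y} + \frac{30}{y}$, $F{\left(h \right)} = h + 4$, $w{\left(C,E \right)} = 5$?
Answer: $\frac{2943680411}{6445073310} \approx 0.45673$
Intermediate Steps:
$F{\left(h \right)} = 4 + h$
$f{\left(y \right)} = 1 + \frac{30}{y}$
$Q = - \frac{27527}{3}$ ($Q = -9180 + \frac{30 + \left(4 + 5\right)}{4 + 5} = -9180 + \frac{30 + 9}{9} = -9180 + \frac{1}{9} \cdot 39 = -9180 + \frac{13}{3} = - \frac{27527}{3} \approx -9175.7$)
$\frac{Q}{-48971} + \frac{101 \left(89 + 28\right)}{43870} = - \frac{27527}{3 \left(-48971\right)} + \frac{101 \left(89 + 28\right)}{43870} = \left(- \frac{27527}{3}\right) \left(- \frac{1}{48971}\right) + 101 \cdot 117 \cdot \frac{1}{43870} = \frac{27527}{146913} + 11817 \cdot \frac{1}{43870} = \frac{27527}{146913} + \frac{11817}{43870} = \frac{2943680411}{6445073310}$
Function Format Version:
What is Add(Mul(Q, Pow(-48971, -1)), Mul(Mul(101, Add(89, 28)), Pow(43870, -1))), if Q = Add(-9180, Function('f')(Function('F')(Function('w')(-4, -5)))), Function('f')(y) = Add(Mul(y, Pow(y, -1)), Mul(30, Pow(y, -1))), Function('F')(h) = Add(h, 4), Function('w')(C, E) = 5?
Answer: Rational(2943680411, 6445073310) ≈ 0.45673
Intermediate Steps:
Function('F')(h) = Add(4, h)
Function('f')(y) = Add(1, Mul(30, Pow(y, -1)))
Q = Rational(-27527, 3) (Q = Add(-9180, Mul(Pow(Add(4, 5), -1), Add(30, Add(4, 5)))) = Add(-9180, Mul(Pow(9, -1), Add(30, 9))) = Add(-9180, Mul(Rational(1, 9), 39)) = Add(-9180, Rational(13, 3)) = Rational(-27527, 3) ≈ -9175.7)
Add(Mul(Q, Pow(-48971, -1)), Mul(Mul(101, Add(89, 28)), Pow(43870, -1))) = Add(Mul(Rational(-27527, 3), Pow(-48971, -1)), Mul(Mul(101, Add(89, 28)), Pow(43870, -1))) = Add(Mul(Rational(-27527, 3), Rational(-1, 48971)), Mul(Mul(101, 117), Rational(1, 43870))) = Add(Rational(27527, 146913), Mul(11817, Rational(1, 43870))) = Add(Rational(27527, 146913), Rational(11817, 43870)) = Rational(2943680411, 6445073310)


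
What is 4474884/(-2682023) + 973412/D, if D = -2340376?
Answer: -3270906122215/1569235565162 ≈ -2.0844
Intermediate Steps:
4474884/(-2682023) + 973412/D = 4474884/(-2682023) + 973412/(-2340376) = 4474884*(-1/2682023) + 973412*(-1/2340376) = -4474884/2682023 - 243353/585094 = -3270906122215/1569235565162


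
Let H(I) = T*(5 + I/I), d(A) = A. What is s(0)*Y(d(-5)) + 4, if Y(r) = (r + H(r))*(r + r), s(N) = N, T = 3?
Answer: 4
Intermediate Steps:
H(I) = 18 (H(I) = 3*(5 + I/I) = 3*(5 + 1) = 3*6 = 18)
Y(r) = 2*r*(18 + r) (Y(r) = (r + 18)*(r + r) = (18 + r)*(2*r) = 2*r*(18 + r))
s(0)*Y(d(-5)) + 4 = 0*(2*(-5)*(18 - 5)) + 4 = 0*(2*(-5)*13) + 4 = 0*(-130) + 4 = 0 + 4 = 4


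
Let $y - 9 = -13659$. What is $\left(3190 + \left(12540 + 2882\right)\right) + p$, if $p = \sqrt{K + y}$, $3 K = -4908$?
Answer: $18612 + i \sqrt{15286} \approx 18612.0 + 123.64 i$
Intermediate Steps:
$K = -1636$ ($K = \frac{1}{3} \left(-4908\right) = -1636$)
$y = -13650$ ($y = 9 - 13659 = -13650$)
$p = i \sqrt{15286}$ ($p = \sqrt{-1636 - 13650} = \sqrt{-15286} = i \sqrt{15286} \approx 123.64 i$)
$\left(3190 + \left(12540 + 2882\right)\right) + p = \left(3190 + \left(12540 + 2882\right)\right) + i \sqrt{15286} = \left(3190 + 15422\right) + i \sqrt{15286} = 18612 + i \sqrt{15286}$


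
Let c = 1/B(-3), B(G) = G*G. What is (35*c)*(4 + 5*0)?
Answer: 140/9 ≈ 15.556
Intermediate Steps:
B(G) = G²
c = ⅑ (c = 1/((-3)²) = 1/9 = ⅑ ≈ 0.11111)
(35*c)*(4 + 5*0) = (35*(⅑))*(4 + 5*0) = 35*(4 + 0)/9 = (35/9)*4 = 140/9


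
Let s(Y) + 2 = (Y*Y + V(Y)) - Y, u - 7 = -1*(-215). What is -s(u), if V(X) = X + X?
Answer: -49504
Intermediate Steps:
V(X) = 2*X
u = 222 (u = 7 - 1*(-215) = 7 + 215 = 222)
s(Y) = -2 + Y + Y² (s(Y) = -2 + ((Y*Y + 2*Y) - Y) = -2 + ((Y² + 2*Y) - Y) = -2 + (Y + Y²) = -2 + Y + Y²)
-s(u) = -(-2 + 222 + 222²) = -(-2 + 222 + 49284) = -1*49504 = -49504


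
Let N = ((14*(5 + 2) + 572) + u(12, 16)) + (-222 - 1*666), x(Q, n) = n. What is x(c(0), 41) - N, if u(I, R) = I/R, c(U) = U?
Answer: 1033/4 ≈ 258.25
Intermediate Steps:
N = -869/4 (N = ((14*(5 + 2) + 572) + 12/16) + (-222 - 1*666) = ((14*7 + 572) + 12*(1/16)) + (-222 - 666) = ((98 + 572) + 3/4) - 888 = (670 + 3/4) - 888 = 2683/4 - 888 = -869/4 ≈ -217.25)
x(c(0), 41) - N = 41 - 1*(-869/4) = 41 + 869/4 = 1033/4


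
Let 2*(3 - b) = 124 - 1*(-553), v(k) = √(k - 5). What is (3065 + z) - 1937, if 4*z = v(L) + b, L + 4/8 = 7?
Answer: 8353/8 + √6/8 ≈ 1044.4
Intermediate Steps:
L = 13/2 (L = -½ + 7 = 13/2 ≈ 6.5000)
v(k) = √(-5 + k)
b = -671/2 (b = 3 - (124 - 1*(-553))/2 = 3 - (124 + 553)/2 = 3 - ½*677 = 3 - 677/2 = -671/2 ≈ -335.50)
z = -671/8 + √6/8 (z = (√(-5 + 13/2) - 671/2)/4 = (√(3/2) - 671/2)/4 = (√6/2 - 671/2)/4 = (-671/2 + √6/2)/4 = -671/8 + √6/8 ≈ -83.569)
(3065 + z) - 1937 = (3065 + (-671/8 + √6/8)) - 1937 = (23849/8 + √6/8) - 1937 = 8353/8 + √6/8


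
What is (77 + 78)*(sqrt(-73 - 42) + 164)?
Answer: 25420 + 155*I*sqrt(115) ≈ 25420.0 + 1662.2*I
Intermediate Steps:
(77 + 78)*(sqrt(-73 - 42) + 164) = 155*(sqrt(-115) + 164) = 155*(I*sqrt(115) + 164) = 155*(164 + I*sqrt(115)) = 25420 + 155*I*sqrt(115)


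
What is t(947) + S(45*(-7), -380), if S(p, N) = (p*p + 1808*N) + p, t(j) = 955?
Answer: -587175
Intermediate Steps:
S(p, N) = p + p² + 1808*N (S(p, N) = (p² + 1808*N) + p = p + p² + 1808*N)
t(947) + S(45*(-7), -380) = 955 + (45*(-7) + (45*(-7))² + 1808*(-380)) = 955 + (-315 + (-315)² - 687040) = 955 + (-315 + 99225 - 687040) = 955 - 588130 = -587175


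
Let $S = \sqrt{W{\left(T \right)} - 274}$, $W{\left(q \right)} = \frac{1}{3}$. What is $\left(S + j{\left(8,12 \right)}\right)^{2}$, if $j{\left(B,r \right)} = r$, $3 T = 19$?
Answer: $\frac{\left(36 + i \sqrt{2463}\right)^{2}}{9} \approx -129.67 + 397.03 i$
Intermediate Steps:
$T = \frac{19}{3}$ ($T = \frac{1}{3} \cdot 19 = \frac{19}{3} \approx 6.3333$)
$W{\left(q \right)} = \frac{1}{3}$
$S = \frac{i \sqrt{2463}}{3}$ ($S = \sqrt{\frac{1}{3} - 274} = \sqrt{- \frac{821}{3}} = \frac{i \sqrt{2463}}{3} \approx 16.543 i$)
$\left(S + j{\left(8,12 \right)}\right)^{2} = \left(\frac{i \sqrt{2463}}{3} + 12\right)^{2} = \left(12 + \frac{i \sqrt{2463}}{3}\right)^{2}$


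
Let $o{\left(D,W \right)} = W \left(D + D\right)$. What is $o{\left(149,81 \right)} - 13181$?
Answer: $10957$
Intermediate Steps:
$o{\left(D,W \right)} = 2 D W$ ($o{\left(D,W \right)} = W 2 D = 2 D W$)
$o{\left(149,81 \right)} - 13181 = 2 \cdot 149 \cdot 81 - 13181 = 24138 - 13181 = 10957$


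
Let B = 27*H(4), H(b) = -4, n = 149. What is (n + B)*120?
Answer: 4920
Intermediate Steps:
B = -108 (B = 27*(-4) = -108)
(n + B)*120 = (149 - 108)*120 = 41*120 = 4920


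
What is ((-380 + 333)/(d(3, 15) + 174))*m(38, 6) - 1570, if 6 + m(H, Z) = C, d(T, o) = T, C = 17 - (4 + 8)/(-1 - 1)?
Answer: -278689/177 ≈ -1574.5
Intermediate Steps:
C = 23 (C = 17 - 12/(-2) = 17 - 12*(-1)/2 = 17 - 1*(-6) = 17 + 6 = 23)
m(H, Z) = 17 (m(H, Z) = -6 + 23 = 17)
((-380 + 333)/(d(3, 15) + 174))*m(38, 6) - 1570 = ((-380 + 333)/(3 + 174))*17 - 1570 = -47/177*17 - 1570 = -799/177 - 1570 = -278689/177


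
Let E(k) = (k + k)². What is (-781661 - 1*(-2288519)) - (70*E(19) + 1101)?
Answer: 1404677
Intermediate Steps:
E(k) = 4*k² (E(k) = (2*k)² = 4*k²)
(-781661 - 1*(-2288519)) - (70*E(19) + 1101) = (-781661 - 1*(-2288519)) - (70*(4*19²) + 1101) = (-781661 + 2288519) - (70*(4*361) + 1101) = 1506858 - (70*1444 + 1101) = 1506858 - (101080 + 1101) = 1506858 - 1*102181 = 1506858 - 102181 = 1404677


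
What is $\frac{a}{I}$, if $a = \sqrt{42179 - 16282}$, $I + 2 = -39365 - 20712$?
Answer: $- \frac{\sqrt{25897}}{60079} \approx -0.0026786$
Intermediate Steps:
$I = -60079$ ($I = -2 - 60077 = -60079$)
$a = \sqrt{25897} \approx 160.93$
$\frac{a}{I} = \frac{\sqrt{25897}}{-60079} = \sqrt{25897} \left(- \frac{1}{60079}\right) = - \frac{\sqrt{25897}}{60079}$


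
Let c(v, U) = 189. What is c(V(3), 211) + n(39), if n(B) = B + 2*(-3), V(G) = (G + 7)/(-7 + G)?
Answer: 222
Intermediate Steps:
V(G) = (7 + G)/(-7 + G)
n(B) = -6 + B (n(B) = B - 6 = -6 + B)
c(V(3), 211) + n(39) = 189 + (-6 + 39) = 189 + 33 = 222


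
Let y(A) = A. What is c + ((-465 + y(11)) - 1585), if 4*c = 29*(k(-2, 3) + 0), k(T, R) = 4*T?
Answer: -2097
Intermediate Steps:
c = -58 (c = (29*(4*(-2) + 0))/4 = (29*(-8 + 0))/4 = (29*(-8))/4 = (1/4)*(-232) = -58)
c + ((-465 + y(11)) - 1585) = -58 + ((-465 + 11) - 1585) = -58 + (-454 - 1585) = -58 - 2039 = -2097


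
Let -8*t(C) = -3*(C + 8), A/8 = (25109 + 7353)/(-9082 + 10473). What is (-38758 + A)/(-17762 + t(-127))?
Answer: 429221456/198152123 ≈ 2.1661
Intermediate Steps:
A = 259696/1391 (A = 8*((25109 + 7353)/(-9082 + 10473)) = 8*(32462/1391) = 259696/1391 ≈ 186.70)
t(C) = 3 + 3*C/8 (t(C) = -(-3)*(C + 8)/8 = -(-3)*(8 + C)/8 = -(-24 - 3*C)/8 = 3 + 3*C/8)
(-38758 + A)/(-17762 + t(-127)) = (-38758 + 259696/1391)/(-17762 + (3 + (3/8)*(-127))) = -53652682/(1391*(-17762 + (3 - 381/8))) = -53652682/(1391*(-17762 - 357/8)) = -53652682/(1391*(-142453/8)) = -53652682/1391*(-8/142453) = 429221456/198152123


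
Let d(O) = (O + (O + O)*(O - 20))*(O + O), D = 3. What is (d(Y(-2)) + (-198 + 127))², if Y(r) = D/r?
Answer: 67600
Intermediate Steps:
Y(r) = 3/r
d(O) = 2*O*(O + 2*O*(-20 + O)) (d(O) = (O + (2*O)*(-20 + O))*(2*O) = (O + 2*O*(-20 + O))*(2*O) = 2*O*(O + 2*O*(-20 + O)))
(d(Y(-2)) + (-198 + 127))² = ((3/(-2))²*(-78 + 4*(3/(-2))) + (-198 + 127))² = ((3*(-½))²*(-78 + 4*(3*(-½))) - 71)² = ((-3/2)²*(-78 + 4*(-3/2)) - 71)² = (9*(-78 - 6)/4 - 71)² = ((9/4)*(-84) - 71)² = (-189 - 71)² = (-260)² = 67600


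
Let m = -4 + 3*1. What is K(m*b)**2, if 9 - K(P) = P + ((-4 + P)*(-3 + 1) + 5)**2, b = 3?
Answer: 121801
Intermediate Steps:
m = -1 (m = -4 + 3 = -1)
K(P) = 9 - P - (13 - 2*P)**2 (K(P) = 9 - (P + ((-4 + P)*(-3 + 1) + 5)**2) = 9 - (P + ((-4 + P)*(-2) + 5)**2) = 9 - (P + ((8 - 2*P) + 5)**2) = 9 - (P + (13 - 2*P)**2) = 9 + (-P - (13 - 2*P)**2) = 9 - P - (13 - 2*P)**2)
K(m*b)**2 = (9 - (-1)*3 - (-13 + 2*(-1*3))**2)**2 = (9 - 1*(-3) - (-13 + 2*(-3))**2)**2 = (9 + 3 - (-13 - 6)**2)**2 = (9 + 3 - 1*(-19)**2)**2 = (9 + 3 - 1*361)**2 = (9 + 3 - 361)**2 = (-349)**2 = 121801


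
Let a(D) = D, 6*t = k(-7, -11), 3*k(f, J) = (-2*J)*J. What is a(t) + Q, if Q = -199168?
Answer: -1792633/9 ≈ -1.9918e+5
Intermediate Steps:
k(f, J) = -2*J**2/3 (k(f, J) = ((-2*J)*J)/3 = (-2*J**2)/3 = -2*J**2/3)
t = -121/9 (t = (-2/3*(-11)**2)/6 = (-2/3*121)/6 = (1/6)*(-242/3) = -121/9 ≈ -13.444)
a(t) + Q = -121/9 - 199168 = -1792633/9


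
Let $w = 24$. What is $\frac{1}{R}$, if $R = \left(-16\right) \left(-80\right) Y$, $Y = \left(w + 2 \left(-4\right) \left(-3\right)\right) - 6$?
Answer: $\frac{1}{53760} \approx 1.8601 \cdot 10^{-5}$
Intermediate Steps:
$Y = 42$ ($Y = \left(24 + 2 \left(-4\right) \left(-3\right)\right) - 6 = \left(24 - -24\right) - 6 = \left(24 + 24\right) - 6 = 48 - 6 = 42$)
$R = 53760$ ($R = \left(-16\right) \left(-80\right) 42 = 1280 \cdot 42 = 53760$)
$\frac{1}{R} = \frac{1}{53760}$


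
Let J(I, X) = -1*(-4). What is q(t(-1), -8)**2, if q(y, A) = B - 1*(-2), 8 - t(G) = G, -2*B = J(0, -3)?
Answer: 0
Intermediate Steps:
J(I, X) = 4
B = -2 (B = -1/2*4 = -2)
t(G) = 8 - G
q(y, A) = 0 (q(y, A) = -2 - 1*(-2) = -2 + 2 = 0)
q(t(-1), -8)**2 = 0**2 = 0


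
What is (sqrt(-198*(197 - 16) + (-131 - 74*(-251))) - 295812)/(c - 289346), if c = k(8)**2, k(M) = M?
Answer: 147906/144641 - I*sqrt(355)/41326 ≈ 1.0226 - 0.00045592*I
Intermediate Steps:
c = 64 (c = 8**2 = 64)
(sqrt(-198*(197 - 16) + (-131 - 74*(-251))) - 295812)/(c - 289346) = (sqrt(-198*(197 - 16) + (-131 - 74*(-251))) - 295812)/(64 - 289346) = (sqrt(-198*181 + (-131 + 18574)) - 295812)/(-289282) = (sqrt(-35838 + 18443) - 295812)*(-1/289282) = (sqrt(-17395) - 295812)*(-1/289282) = (7*I*sqrt(355) - 295812)*(-1/289282) = (-295812 + 7*I*sqrt(355))*(-1/289282) = 147906/144641 - I*sqrt(355)/41326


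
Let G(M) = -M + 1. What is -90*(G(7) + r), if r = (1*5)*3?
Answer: -810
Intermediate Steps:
G(M) = 1 - M
r = 15 (r = 5*3 = 15)
-90*(G(7) + r) = -90*((1 - 1*7) + 15) = -90*((1 - 7) + 15) = -90*(-6 + 15) = -90*9 = -810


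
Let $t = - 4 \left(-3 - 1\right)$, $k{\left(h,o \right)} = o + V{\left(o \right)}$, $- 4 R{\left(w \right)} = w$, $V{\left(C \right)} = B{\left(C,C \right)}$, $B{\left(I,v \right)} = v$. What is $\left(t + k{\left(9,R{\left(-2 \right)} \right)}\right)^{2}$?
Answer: $289$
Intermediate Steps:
$V{\left(C \right)} = C$
$R{\left(w \right)} = - \frac{w}{4}$
$k{\left(h,o \right)} = 2 o$ ($k{\left(h,o \right)} = o + o = 2 o$)
$t = 16$ ($t = \left(-4\right) \left(-4\right) = 16$)
$\left(t + k{\left(9,R{\left(-2 \right)} \right)}\right)^{2} = \left(16 + 2 \left(\left(- \frac{1}{4}\right) \left(-2\right)\right)\right)^{2} = \left(16 + 2 \cdot \frac{1}{2}\right)^{2} = \left(16 + 1\right)^{2} = 17^{2} = 289$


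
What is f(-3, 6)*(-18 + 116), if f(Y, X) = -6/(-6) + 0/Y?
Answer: 98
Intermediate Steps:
f(Y, X) = 1 (f(Y, X) = -6*(-⅙) + 0 = 1 + 0 = 1)
f(-3, 6)*(-18 + 116) = 1*(-18 + 116) = 1*98 = 98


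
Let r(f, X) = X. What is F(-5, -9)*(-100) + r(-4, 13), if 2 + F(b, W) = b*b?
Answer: -2287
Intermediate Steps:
F(b, W) = -2 + b² (F(b, W) = -2 + b*b = -2 + b²)
F(-5, -9)*(-100) + r(-4, 13) = (-2 + (-5)²)*(-100) + 13 = (-2 + 25)*(-100) + 13 = 23*(-100) + 13 = -2300 + 13 = -2287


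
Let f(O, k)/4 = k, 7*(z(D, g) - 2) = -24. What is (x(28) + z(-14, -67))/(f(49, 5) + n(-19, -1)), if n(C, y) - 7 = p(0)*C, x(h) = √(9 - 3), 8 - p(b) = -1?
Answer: 5/504 - √6/144 ≈ -0.0070897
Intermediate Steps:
z(D, g) = -10/7 (z(D, g) = 2 + (⅐)*(-24) = 2 - 24/7 = -10/7)
f(O, k) = 4*k
p(b) = 9 (p(b) = 8 - 1*(-1) = 8 + 1 = 9)
x(h) = √6
n(C, y) = 7 + 9*C
(x(28) + z(-14, -67))/(f(49, 5) + n(-19, -1)) = (√6 - 10/7)/(4*5 + (7 + 9*(-19))) = (-10/7 + √6)/(20 + (7 - 171)) = (-10/7 + √6)/(20 - 164) = (-10/7 + √6)/(-144) = (-10/7 + √6)*(-1/144) = 5/504 - √6/144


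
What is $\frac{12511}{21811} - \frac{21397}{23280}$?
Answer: $- \frac{175433887}{507760080} \approx -0.34551$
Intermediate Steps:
$\frac{12511}{21811} - \frac{21397}{23280} = - \frac{175433887}{507760080}$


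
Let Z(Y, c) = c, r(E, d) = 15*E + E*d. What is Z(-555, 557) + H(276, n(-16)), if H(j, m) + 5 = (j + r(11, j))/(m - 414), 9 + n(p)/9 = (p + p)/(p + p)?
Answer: 88265/162 ≈ 544.85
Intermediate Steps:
n(p) = -72 (n(p) = -81 + 9*((p + p)/(p + p)) = -81 + 9*((2*p)/((2*p))) = -81 + 9*((2*p)*(1/(2*p))) = -81 + 9*1 = -81 + 9 = -72)
H(j, m) = -5 + (165 + 12*j)/(-414 + m) (H(j, m) = -5 + (j + 11*(15 + j))/(m - 414) = -5 + (j + (165 + 11*j))/(-414 + m) = -5 + (165 + 12*j)/(-414 + m))
Z(-555, 557) + H(276, n(-16)) = 557 + (2235 - 5*(-72) + 12*276)/(-414 - 72) = 557 + (2235 + 360 + 3312)/(-486) = 557 - 1/486*5907 = 557 - 1969/162 = 88265/162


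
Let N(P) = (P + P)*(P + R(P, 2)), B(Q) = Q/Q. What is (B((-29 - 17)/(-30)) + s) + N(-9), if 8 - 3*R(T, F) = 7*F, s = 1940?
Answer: 2139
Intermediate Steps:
R(T, F) = 8/3 - 7*F/3
B(Q) = 1
N(P) = 2*P*(-2 + P) (N(P) = (P + P)*(P + (8/3 - 7/3*2)) = (2*P)*(P + (8/3 - 14/3)) = (2*P)*(P - 2) = (2*P)*(-2 + P) = 2*P*(-2 + P))
(B((-29 - 17)/(-30)) + s) + N(-9) = (1 + 1940) + 2*(-9)*(-2 - 9) = 1941 + 2*(-9)*(-11) = 1941 + 198 = 2139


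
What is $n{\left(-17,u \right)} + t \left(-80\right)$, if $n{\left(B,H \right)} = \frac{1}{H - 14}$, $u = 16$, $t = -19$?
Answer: $\frac{3041}{2} \approx 1520.5$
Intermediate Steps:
$n{\left(B,H \right)} = \frac{1}{-14 + H}$
$n{\left(-17,u \right)} + t \left(-80\right) = \frac{1}{-14 + 16} - -1520 = \frac{1}{2} + 1520 = \frac{3041}{2}$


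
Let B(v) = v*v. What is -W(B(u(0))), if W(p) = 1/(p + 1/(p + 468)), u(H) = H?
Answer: -468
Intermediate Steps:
B(v) = v²
W(p) = 1/(p + 1/(468 + p))
-W(B(u(0))) = -(468 + 0²)/(1 + (0²)² + 468*0²) = -(468 + 0)/(1 + 0² + 468*0) = -468/(1 + 0 + 0) = -468/1 = -468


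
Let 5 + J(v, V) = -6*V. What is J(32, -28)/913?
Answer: 163/913 ≈ 0.17853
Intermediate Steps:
J(v, V) = -5 - 6*V
J(32, -28)/913 = (-5 - 6*(-28))/913 = (-5 + 168)*(1/913) = 163*(1/913) = 163/913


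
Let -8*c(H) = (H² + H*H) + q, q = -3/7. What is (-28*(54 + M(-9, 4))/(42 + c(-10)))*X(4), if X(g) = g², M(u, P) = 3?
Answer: -1430016/955 ≈ -1497.4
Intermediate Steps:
q = -3/7 (q = -3*⅐ = -3/7 ≈ -0.42857)
c(H) = 3/56 - H²/4 (c(H) = -((H² + H*H) - 3/7)/8 = -((H² + H²) - 3/7)/8 = -(2*H² - 3/7)/8 = -(-3/7 + 2*H²)/8 = 3/56 - H²/4)
(-28*(54 + M(-9, 4))/(42 + c(-10)))*X(4) = -28*(54 + 3)/(42 + (3/56 - ¼*(-10)²))*4² = -1596/(42 + (3/56 - ¼*100))*16 = -1596/(42 + (3/56 - 25))*16 = -1596/(42 - 1397/56)*16 = -1596/955/56*16 = -1596*56/955*16 = -28*3192/955*16 = -89376/955*16 = -1430016/955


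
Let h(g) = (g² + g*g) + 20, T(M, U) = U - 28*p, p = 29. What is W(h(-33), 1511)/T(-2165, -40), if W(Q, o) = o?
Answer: -1511/852 ≈ -1.7735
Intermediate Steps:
T(M, U) = -812 + U (T(M, U) = U - 28*29 = U - 812 = -812 + U)
h(g) = 20 + 2*g² (h(g) = (g² + g²) + 20 = 2*g² + 20 = 20 + 2*g²)
W(h(-33), 1511)/T(-2165, -40) = 1511/(-812 - 40) = 1511/(-852) = 1511*(-1/852) = -1511/852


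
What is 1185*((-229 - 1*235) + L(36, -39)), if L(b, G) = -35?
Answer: -591315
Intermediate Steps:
1185*((-229 - 1*235) + L(36, -39)) = 1185*((-229 - 1*235) - 35) = 1185*((-229 - 235) - 35) = 1185*(-464 - 35) = 1185*(-499) = -591315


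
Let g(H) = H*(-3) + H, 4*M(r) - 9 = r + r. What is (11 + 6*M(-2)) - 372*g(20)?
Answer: 29797/2 ≈ 14899.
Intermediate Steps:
M(r) = 9/4 + r/2 (M(r) = 9/4 + (r + r)/4 = 9/4 + (2*r)/4 = 9/4 + r/2)
g(H) = -2*H (g(H) = -3*H + H = -2*H)
(11 + 6*M(-2)) - 372*g(20) = (11 + 6*(9/4 + (½)*(-2))) - (-744)*20 = (11 + 6*(9/4 - 1)) - 372*(-40) = (11 + 6*(5/4)) + 14880 = (11 + 15/2) + 14880 = 37/2 + 14880 = 29797/2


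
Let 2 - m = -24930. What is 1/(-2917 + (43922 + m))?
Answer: 1/65937 ≈ 1.5166e-5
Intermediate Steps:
m = 24932 (m = 2 - 1*(-24930) = 2 + 24930 = 24932)
1/(-2917 + (43922 + m)) = 1/(-2917 + (43922 + 24932)) = 1/(-2917 + 68854) = 1/65937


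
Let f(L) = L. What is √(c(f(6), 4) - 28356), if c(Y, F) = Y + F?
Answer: I*√28346 ≈ 168.36*I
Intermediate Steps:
c(Y, F) = F + Y
√(c(f(6), 4) - 28356) = √((4 + 6) - 28356) = √(10 - 28356) = √(-28346) = I*√28346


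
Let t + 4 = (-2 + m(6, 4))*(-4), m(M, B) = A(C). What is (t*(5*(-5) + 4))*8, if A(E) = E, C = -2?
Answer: -2016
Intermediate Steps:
m(M, B) = -2
t = 12 (t = -4 + (-2 - 2)*(-4) = -4 - 4*(-4) = -4 + 16 = 12)
(t*(5*(-5) + 4))*8 = (12*(5*(-5) + 4))*8 = (12*(-25 + 4))*8 = (12*(-21))*8 = -252*8 = -2016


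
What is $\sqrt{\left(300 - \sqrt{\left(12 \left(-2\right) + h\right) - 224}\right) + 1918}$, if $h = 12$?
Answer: $\sqrt{2218 - 2 i \sqrt{59}} \approx 47.096 - 0.1631 i$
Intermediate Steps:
$\sqrt{\left(300 - \sqrt{\left(12 \left(-2\right) + h\right) - 224}\right) + 1918} = \sqrt{\left(300 - \sqrt{\left(12 \left(-2\right) + 12\right) - 224}\right) + 1918} = \sqrt{\left(300 - \sqrt{\left(-24 + 12\right) - 224}\right) + 1918} = \sqrt{\left(300 - \sqrt{-12 - 224}\right) + 1918} = \sqrt{\left(300 - \sqrt{-236}\right) + 1918} = \sqrt{\left(300 - 2 i \sqrt{59}\right) + 1918} = \sqrt{2218 - 2 i \sqrt{59}}$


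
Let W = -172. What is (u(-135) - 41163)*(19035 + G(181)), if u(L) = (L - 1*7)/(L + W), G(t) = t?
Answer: -242830651184/307 ≈ -7.9098e+8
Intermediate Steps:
u(L) = (-7 + L)/(-172 + L) (u(L) = (L - 1*7)/(L - 172) = (L - 7)/(-172 + L) = (-7 + L)/(-172 + L))
(u(-135) - 41163)*(19035 + G(181)) = ((-7 - 135)/(-172 - 135) - 41163)*(19035 + 181) = (-142/(-307) - 41163)*19216 = (-1/307*(-142) - 41163)*19216 = (142/307 - 41163)*19216 = -12636899/307*19216 = -242830651184/307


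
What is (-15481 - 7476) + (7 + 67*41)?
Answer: -20203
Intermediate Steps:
(-15481 - 7476) + (7 + 67*41) = -22957 + (7 + 2747) = -22957 + 2754 = -20203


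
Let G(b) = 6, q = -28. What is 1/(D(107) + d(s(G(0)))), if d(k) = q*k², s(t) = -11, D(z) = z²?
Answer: 1/8061 ≈ 0.00012405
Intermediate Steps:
d(k) = -28*k²
1/(D(107) + d(s(G(0)))) = 1/(107² - 28*(-11)²) = 1/(11449 - 28*121) = 1/(11449 - 3388) = 1/8061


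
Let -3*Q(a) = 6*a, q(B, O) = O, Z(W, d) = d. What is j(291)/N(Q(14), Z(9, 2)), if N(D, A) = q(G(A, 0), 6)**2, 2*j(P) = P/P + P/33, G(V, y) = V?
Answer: 3/22 ≈ 0.13636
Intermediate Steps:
j(P) = 1/2 + P/66 (j(P) = (P/P + P/33)/2 = (1 + P*(1/33))/2 = (1 + P/33)/2 = 1/2 + P/66)
Q(a) = -2*a
N(D, A) = 36 (N(D, A) = 6**2 = 36)
j(291)/N(Q(14), Z(9, 2)) = (1/2 + (1/66)*291)/36 = (1/2 + 97/22)*(1/36) = (54/11)*(1/36) = 3/22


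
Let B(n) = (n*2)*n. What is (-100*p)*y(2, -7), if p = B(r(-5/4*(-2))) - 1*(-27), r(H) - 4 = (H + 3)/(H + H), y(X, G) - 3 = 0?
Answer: -23706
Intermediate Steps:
y(X, G) = 3 (y(X, G) = 3 + 0 = 3)
r(H) = 4 + (3 + H)/(2*H) (r(H) = 4 + (H + 3)/(H + H) = 4 + (3 + H)/((2*H)) = 4 + (3 + H)*(1/(2*H)) = 4 + (3 + H)/(2*H))
B(n) = 2*n**2 (B(n) = (2*n)*n = 2*n**2)
p = 3951/50 (p = 2*(3*(1 + 3*(-5/4*(-2)))/(2*((-5/4*(-2)))))**2 - 1*(-27) = 2*(3*(1 + 3*(-5*1/4*(-2)))/(2*((-5*1/4*(-2)))))**2 + 27 = 2*(3*(1 + 3*(-5/4*(-2)))/(2*((-5/4*(-2)))))**2 + 27 = 2*(3*(1 + 3*(5/2))/(2*(5/2)))**2 + 27 = 2*((3/2)*(2/5)*(1 + 15/2))**2 + 27 = 2*((3/2)*(2/5)*(17/2))**2 + 27 = 2*(51/10)**2 + 27 = 2*(2601/100) + 27 = 2601/50 + 27 = 3951/50 ≈ 79.020)
(-100*p)*y(2, -7) = -100*3951/50*3 = -7902*3 = -23706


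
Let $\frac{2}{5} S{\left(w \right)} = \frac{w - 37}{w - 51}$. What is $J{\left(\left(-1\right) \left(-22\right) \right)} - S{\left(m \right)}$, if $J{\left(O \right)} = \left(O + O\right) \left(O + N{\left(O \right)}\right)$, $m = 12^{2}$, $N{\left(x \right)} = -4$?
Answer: $\frac{146777}{186} \approx 789.12$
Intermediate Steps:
$m = 144$
$S{\left(w \right)} = \frac{5 \left(-37 + w\right)}{2 \left(-51 + w\right)}$ ($S{\left(w \right)} = \frac{5 \frac{w - 37}{w - 51}}{2} = \frac{5 \frac{-37 + w}{-51 + w}}{2} = \frac{5 \left(-37 + w\right)}{2 \left(-51 + w\right)}$)
$J{\left(O \right)} = 2 O \left(-4 + O\right)$ ($J{\left(O \right)} = \left(O + O\right) \left(O - 4\right) = 2 O \left(-4 + O\right)$)
$J{\left(\left(-1\right) \left(-22\right) \right)} - S{\left(m \right)} = 2 \left(\left(-1\right) \left(-22\right)\right) \left(-4 - -22\right) - \frac{5 \left(-37 + 144\right)}{2 \left(-51 + 144\right)} = 2 \cdot 22 \left(-4 + 22\right) - \frac{5}{2} \cdot \frac{1}{93} \cdot 107 = 2 \cdot 22 \cdot 18 - \frac{5}{2} \cdot \frac{1}{93} \cdot 107 = 792 - \frac{535}{186} = \frac{146777}{186}$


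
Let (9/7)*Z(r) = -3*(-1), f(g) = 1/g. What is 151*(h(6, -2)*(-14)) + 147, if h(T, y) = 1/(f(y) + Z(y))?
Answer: -11067/11 ≈ -1006.1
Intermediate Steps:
Z(r) = 7/3 (Z(r) = 7*(-3*(-1))/9 = (7/9)*3 = 7/3)
h(T, y) = 1/(7/3 + 1/y) (h(T, y) = 1/(1/y + 7/3) = 1/(7/3 + 1/y))
151*(h(6, -2)*(-14)) + 147 = 151*((3*(-2)/(3 + 7*(-2)))*(-14)) + 147 = 151*((3*(-2)/(3 - 14))*(-14)) + 147 = 151*((3*(-2)/(-11))*(-14)) + 147 = 151*((3*(-2)*(-1/11))*(-14)) + 147 = 151*((6/11)*(-14)) + 147 = 151*(-84/11) + 147 = -12684/11 + 147 = -11067/11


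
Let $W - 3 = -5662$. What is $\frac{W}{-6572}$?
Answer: $\frac{5659}{6572} \approx 0.86108$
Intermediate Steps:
$W = -5659$ ($W = 3 - 5662 = -5659$)
$\frac{W}{-6572} = - \frac{5659}{-6572} = \left(-5659\right) \left(- \frac{1}{6572}\right) = \frac{5659}{6572}$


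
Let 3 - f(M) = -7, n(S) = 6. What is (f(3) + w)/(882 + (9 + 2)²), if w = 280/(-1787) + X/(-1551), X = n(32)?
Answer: 9090456/926650637 ≈ 0.0098100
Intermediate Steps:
f(M) = 10 (f(M) = 3 - 1*(-7) = 3 + 7 = 10)
X = 6
w = -148334/923879 (w = 280/(-1787) + 6/(-1551) = 280*(-1/1787) + 6*(-1/1551) = -280/1787 - 2/517 = -148334/923879 ≈ -0.16056)
(f(3) + w)/(882 + (9 + 2)²) = (10 - 148334/923879)/(882 + (9 + 2)²) = 9090456/(923879*(882 + 11²)) = 9090456/(923879*(882 + 121)) = (9090456/923879)/1003 = (9090456/923879)*(1/1003) = 9090456/926650637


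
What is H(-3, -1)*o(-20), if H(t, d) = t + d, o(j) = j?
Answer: 80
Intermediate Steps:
H(t, d) = d + t
H(-3, -1)*o(-20) = (-1 - 3)*(-20) = -4*(-20) = 80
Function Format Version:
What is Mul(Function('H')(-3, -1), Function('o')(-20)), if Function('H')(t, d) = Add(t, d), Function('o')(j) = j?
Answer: 80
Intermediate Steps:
Function('H')(t, d) = Add(d, t)
Mul(Function('H')(-3, -1), Function('o')(-20)) = Mul(Add(-1, -3), -20) = Mul(-4, -20) = 80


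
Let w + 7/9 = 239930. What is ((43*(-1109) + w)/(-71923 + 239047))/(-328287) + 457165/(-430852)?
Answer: -56435117430822635/53186711407229196 ≈ -1.0611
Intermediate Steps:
w = 2159363/9 (w = -7/9 + 239930 = 2159363/9 ≈ 2.3993e+5)
((43*(-1109) + w)/(-71923 + 239047))/(-328287) + 457165/(-430852) = ((43*(-1109) + 2159363/9)/(-71923 + 239047))/(-328287) + 457165/(-430852) = ((-47687 + 2159363/9)/167124)*(-1/328287) + 457165*(-1/430852) = ((1730180/9)*(1/167124))*(-1/328287) - 457165/430852 = (432545/376029)*(-1/328287) - 457165/430852 = -432545/123445432323 - 457165/430852 = -56435117430822635/53186711407229196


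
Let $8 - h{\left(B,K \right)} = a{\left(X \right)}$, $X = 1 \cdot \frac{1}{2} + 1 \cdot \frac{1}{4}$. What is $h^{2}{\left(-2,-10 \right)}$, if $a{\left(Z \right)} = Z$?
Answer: $\frac{841}{16} \approx 52.563$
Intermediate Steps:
$X = \frac{3}{4}$ ($X = 1 \cdot \frac{1}{2} + 1 \cdot \frac{1}{4} = \frac{1}{2} + \frac{1}{4} = \frac{3}{4} \approx 0.75$)
$h{\left(B,K \right)} = \frac{29}{4}$ ($h{\left(B,K \right)} = 8 - \frac{3}{4} = \frac{29}{4}$)
$h^{2}{\left(-2,-10 \right)} = \left(\frac{29}{4}\right)^{2} = \frac{841}{16}$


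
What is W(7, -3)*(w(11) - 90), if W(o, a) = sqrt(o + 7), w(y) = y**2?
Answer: 31*sqrt(14) ≈ 115.99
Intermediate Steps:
W(o, a) = sqrt(7 + o)
W(7, -3)*(w(11) - 90) = sqrt(7 + 7)*(11**2 - 90) = sqrt(14)*(121 - 90) = sqrt(14)*31 = 31*sqrt(14)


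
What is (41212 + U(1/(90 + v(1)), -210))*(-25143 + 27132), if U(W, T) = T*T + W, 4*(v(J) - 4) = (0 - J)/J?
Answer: 21210698652/125 ≈ 1.6969e+8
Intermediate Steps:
v(J) = 15/4 (v(J) = 4 + ((0 - J)/J)/4 = 4 + ((-J)/J)/4 = 4 + (¼)*(-1) = 4 - ¼ = 15/4)
U(W, T) = W + T² (U(W, T) = T² + W = W + T²)
(41212 + U(1/(90 + v(1)), -210))*(-25143 + 27132) = (41212 + (1/(90 + 15/4) + (-210)²))*(-25143 + 27132) = (41212 + (1/(375/4) + 44100))*1989 = (41212 + (4/375 + 44100))*1989 = (41212 + 16537504/375)*1989 = (31992004/375)*1989 = 21210698652/125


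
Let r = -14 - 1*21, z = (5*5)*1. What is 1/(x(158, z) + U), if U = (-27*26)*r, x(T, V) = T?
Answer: 1/24728 ≈ 4.0440e-5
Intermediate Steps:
z = 25 (z = 25*1 = 25)
r = -35 (r = -14 - 21 = -35)
U = 24570 (U = -27*26*(-35) = -702*(-35) = 24570)
1/(x(158, z) + U) = 1/(158 + 24570) = 1/24728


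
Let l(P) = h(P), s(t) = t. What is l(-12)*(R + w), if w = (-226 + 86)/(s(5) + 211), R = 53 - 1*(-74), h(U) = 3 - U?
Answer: 34115/18 ≈ 1895.3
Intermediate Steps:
l(P) = 3 - P
R = 127 (R = 53 + 74 = 127)
w = -35/54 (w = (-226 + 86)/(5 + 211) = -140/216 = -140*1/216 = -35/54 ≈ -0.64815)
l(-12)*(R + w) = (3 - 1*(-12))*(127 - 35/54) = (3 + 12)*(6823/54) = 15*(6823/54) = 34115/18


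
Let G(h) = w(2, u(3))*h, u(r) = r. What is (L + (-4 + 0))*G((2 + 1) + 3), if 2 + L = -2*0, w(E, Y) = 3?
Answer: -108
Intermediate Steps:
L = -2 (L = -2 - 2*0 = -2 + 0 = -2)
G(h) = 3*h
(L + (-4 + 0))*G((2 + 1) + 3) = (-2 + (-4 + 0))*(3*((2 + 1) + 3)) = (-2 - 4)*(3*(3 + 3)) = -18*6 = -6*18 = -108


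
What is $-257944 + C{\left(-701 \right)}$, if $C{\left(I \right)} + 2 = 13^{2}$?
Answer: $-257777$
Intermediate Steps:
$C{\left(I \right)} = 167$ ($C{\left(I \right)} = -2 + 13^{2} = -2 + 169 = 167$)
$-257944 + C{\left(-701 \right)} = -257944 + 167 = -257777$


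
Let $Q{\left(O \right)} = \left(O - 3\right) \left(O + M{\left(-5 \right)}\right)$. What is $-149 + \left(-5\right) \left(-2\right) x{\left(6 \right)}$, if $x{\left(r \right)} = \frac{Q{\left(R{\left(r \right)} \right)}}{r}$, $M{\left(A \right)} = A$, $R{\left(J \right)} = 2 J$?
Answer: $-44$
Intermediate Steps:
$Q{\left(O \right)} = \left(-5 + O\right) \left(-3 + O\right)$ ($Q{\left(O \right)} = \left(O - 3\right) \left(O - 5\right) = \left(-3 + O\right) \left(-5 + O\right) = \left(-5 + O\right) \left(-3 + O\right)$)
$x{\left(r \right)} = \frac{15 - 16 r + 4 r^{2}}{r}$ ($x{\left(r \right)} = \frac{15 + \left(2 r\right)^{2} - 8 \cdot 2 r}{r} = \frac{15 + 4 r^{2} - 16 r}{r} = \frac{15 - 16 r + 4 r^{2}}{r}$)
$-149 + \left(-5\right) \left(-2\right) x{\left(6 \right)} = -149 + \left(-5\right) \left(-2\right) \left(-16 + 4 \cdot 6 + \frac{15}{6}\right) = -149 + 10 \left(-16 + 24 + 15 \cdot \frac{1}{6}\right) = -149 + 10 \left(-16 + 24 + \frac{5}{2}\right) = -149 + 10 \cdot \frac{21}{2} = -149 + 105 = -44$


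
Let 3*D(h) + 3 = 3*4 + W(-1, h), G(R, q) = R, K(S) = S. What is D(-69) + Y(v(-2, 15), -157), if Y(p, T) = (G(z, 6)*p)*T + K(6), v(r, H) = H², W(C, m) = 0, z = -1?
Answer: 35334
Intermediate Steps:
D(h) = 3 (D(h) = -1 + (3*4 + 0)/3 = -1 + (12 + 0)/3 = -1 + (⅓)*12 = -1 + 4 = 3)
Y(p, T) = 6 - T*p (Y(p, T) = (-p)*T + 6 = -T*p + 6 = 6 - T*p)
D(-69) + Y(v(-2, 15), -157) = 3 + (6 - 1*(-157)*15²) = 3 + (6 - 1*(-157)*225) = 3 + (6 + 35325) = 3 + 35331 = 35334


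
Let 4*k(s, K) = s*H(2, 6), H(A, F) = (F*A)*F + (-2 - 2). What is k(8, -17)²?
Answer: 18496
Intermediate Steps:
H(A, F) = -4 + A*F² (H(A, F) = (A*F)*F - 4 = A*F² - 4 = -4 + A*F²)
k(s, K) = 17*s (k(s, K) = (s*(-4 + 2*6²))/4 = (s*(-4 + 2*36))/4 = (s*(-4 + 72))/4 = (s*68)/4 = (68*s)/4 = 17*s)
k(8, -17)² = (17*8)² = 136² = 18496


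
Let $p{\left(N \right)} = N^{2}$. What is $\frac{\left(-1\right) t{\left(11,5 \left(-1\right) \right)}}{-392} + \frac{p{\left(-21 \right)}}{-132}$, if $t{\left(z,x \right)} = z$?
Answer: $- \frac{14285}{4312} \approx -3.3128$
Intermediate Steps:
$\frac{\left(-1\right) t{\left(11,5 \left(-1\right) \right)}}{-392} + \frac{p{\left(-21 \right)}}{-132} = \frac{\left(-1\right) 11}{-392} + \frac{\left(-21\right)^{2}}{-132} = \left(-11\right) \left(- \frac{1}{392}\right) + 441 \left(- \frac{1}{132}\right) = \frac{11}{392} - \frac{147}{44} = - \frac{14285}{4312}$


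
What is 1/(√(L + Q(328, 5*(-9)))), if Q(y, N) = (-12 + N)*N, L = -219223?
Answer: -I*√1282/16666 ≈ -0.0021484*I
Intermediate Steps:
Q(y, N) = N*(-12 + N)
1/(√(L + Q(328, 5*(-9)))) = 1/(√(-219223 + (5*(-9))*(-12 + 5*(-9)))) = 1/(√(-219223 - 45*(-12 - 45))) = 1/(√(-219223 - 45*(-57))) = 1/(√(-219223 + 2565)) = 1/(√(-216658)) = 1/(13*I*√1282) = -I*√1282/16666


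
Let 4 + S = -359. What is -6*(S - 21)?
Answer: 2304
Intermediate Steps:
S = -363 (S = -4 - 359 = -363)
-6*(S - 21) = -6*(-363 - 21) = -6*(-384) = 2304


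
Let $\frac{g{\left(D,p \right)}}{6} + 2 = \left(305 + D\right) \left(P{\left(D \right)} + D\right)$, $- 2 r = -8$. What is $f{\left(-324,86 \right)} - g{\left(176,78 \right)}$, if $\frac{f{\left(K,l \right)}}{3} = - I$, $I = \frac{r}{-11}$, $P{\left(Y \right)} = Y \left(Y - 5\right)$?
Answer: $- \frac{961014768}{11} \approx -8.7365 \cdot 10^{7}$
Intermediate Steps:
$r = 4$ ($r = \left(- \frac{1}{2}\right) \left(-8\right) = 4$)
$P{\left(Y \right)} = Y \left(-5 + Y\right)$
$I = - \frac{4}{11}$ ($I = \frac{4}{-11} = 4 \left(- \frac{1}{11}\right) = - \frac{4}{11} \approx -0.36364$)
$f{\left(K,l \right)} = \frac{12}{11}$ ($f{\left(K,l \right)} = 3 \left(\left(-1\right) \left(- \frac{4}{11}\right)\right) = 3 \cdot \frac{4}{11} = \frac{12}{11}$)
$g{\left(D,p \right)} = -12 + 6 \left(305 + D\right) \left(D + D \left(-5 + D\right)\right)$ ($g{\left(D,p \right)} = -12 + 6 \left(305 + D\right) \left(D \left(-5 + D\right) + D\right) = -12 + 6 \left(305 + D\right) \left(D + D \left(-5 + D\right)\right)$)
$f{\left(-324,86 \right)} - g{\left(176,78 \right)} = \frac{12}{11} - \left(-12 - 1288320 + 6 \cdot 176^{3} + 1806 \cdot 176^{2}\right) = \frac{12}{11} - \left(-12 - 1288320 + 6 \cdot 5451776 + 1806 \cdot 30976\right) = \frac{12}{11} - \left(-12 - 1288320 + 32710656 + 55942656\right) = \frac{12}{11} - 87364980 = - \frac{961014768}{11}$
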